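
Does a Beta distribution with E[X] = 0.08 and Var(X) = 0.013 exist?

The Beta variance bound is σ² < μ(1−μ).
Here μ(1−μ) = 0.08×0.92 = 0.0736, and 0.013 < 0.0736.

Yes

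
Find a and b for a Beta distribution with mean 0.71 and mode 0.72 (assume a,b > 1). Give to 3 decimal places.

a = 31.240, b = 12.760

Let s = a+b. Mean gives a = μs = 0.71s; mode gives (a−1)/(s−2) = 0.72.
Substituting: 0.71s − 1 = 0.72(s−2) = 0.72s − 1.44, so -0.01s = -0.44 and s = 44.0000.
Then a = 0.71×44.0000 = 31.240 and b = s−a = 12.760.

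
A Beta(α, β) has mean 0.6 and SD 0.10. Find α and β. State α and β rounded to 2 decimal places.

α = 13.80, β = 9.20

First σ² = 0.0100. Setting α = μn, β = (1−μ)n with n = α+β,
μ(1−μ)/(n+1) = 0.0100 ⇒ n+1 = 0.24/0.0100 = 24.0000 ⇒ n = 23.0000.
Hence α = 0.6×23.0000 = 13.80, β = 0.4×23.0000 = 9.20.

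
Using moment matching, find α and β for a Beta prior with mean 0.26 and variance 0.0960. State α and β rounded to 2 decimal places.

By moment matching, α+β = μ(1−μ)/σ² − 1 = (0.26·0.74)/0.0960 − 1 = 2.0042 − 1 = 1.0042.
Since α/(α+β) = μ, α = 0.26·1.0042 = 0.26 and β = 0.74·1.0042 = 0.74.

α = 0.26, β = 0.74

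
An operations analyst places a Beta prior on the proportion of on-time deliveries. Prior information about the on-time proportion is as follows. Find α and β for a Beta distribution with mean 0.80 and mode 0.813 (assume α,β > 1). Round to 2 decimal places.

α = 38.52, β = 9.63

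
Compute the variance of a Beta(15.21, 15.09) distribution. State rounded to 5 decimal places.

Var = αβ/[(α+β)²(α+β+1)] = (15.21×15.09)/(30.30²×31.30) = 229.5189/28736.217000 = 0.00799.

0.00799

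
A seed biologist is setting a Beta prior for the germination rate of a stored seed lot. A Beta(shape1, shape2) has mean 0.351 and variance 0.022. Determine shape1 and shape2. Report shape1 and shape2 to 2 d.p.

shape1 = 3.28, shape2 = 6.07

Let s = shape1+shape2. The Beta variance is μ(1−μ)/(s+1).
So s+1 = μ(1−μ)/σ² = (0.351×0.649)/0.022 = 0.227799/0.022 = 10.3545, giving s = 9.3545.
Then shape1 = μs = 0.351×9.3545 = 3.28 and shape2 = (1−μ)s = 0.649×9.3545 = 6.07.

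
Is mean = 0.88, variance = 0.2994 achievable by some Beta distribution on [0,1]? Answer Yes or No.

The Beta variance bound is σ² < μ(1−μ).
Here μ(1−μ) = 0.88×0.12 = 0.1056, and 0.2994 ≥ 0.1056.

No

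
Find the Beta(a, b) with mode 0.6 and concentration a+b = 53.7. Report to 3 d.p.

a = 32.020, b = 21.680

Mode = (a−1)/(κ−2) with κ = a+b, so a−1 = 0.6·51.7 = 31.020.
a = 32.020; b = κ − a = 21.680.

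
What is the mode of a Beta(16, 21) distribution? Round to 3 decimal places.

With α,β > 1, mode = (α−1)/(α+β−2) = 15/35 = 0.429.

0.429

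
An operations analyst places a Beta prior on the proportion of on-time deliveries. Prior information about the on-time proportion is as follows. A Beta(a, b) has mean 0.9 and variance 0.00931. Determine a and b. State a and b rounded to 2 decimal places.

By moment matching, a+b = μ(1−μ)/σ² − 1 = (0.9·0.1)/0.00931 − 1 = 9.6670 − 1 = 8.6670.
Since a/(a+b) = μ, a = 0.9·8.6670 = 7.80 and b = 0.1·8.6670 = 0.87.

a = 7.80, b = 0.87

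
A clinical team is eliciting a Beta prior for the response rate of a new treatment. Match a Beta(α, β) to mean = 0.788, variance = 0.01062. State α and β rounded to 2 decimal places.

α = 11.61, β = 3.12

By moment matching, α+β = μ(1−μ)/σ² − 1 = (0.788·0.212)/0.01062 − 1 = 15.7303 − 1 = 14.7303.
Since α/(α+β) = μ, α = 0.788·14.7303 = 11.61 and β = 0.212·14.7303 = 3.12.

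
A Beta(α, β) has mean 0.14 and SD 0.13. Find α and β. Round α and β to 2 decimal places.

Variance = 0.13² = 0.0169. The moment-matching identity α+β = μ(1−μ)/Var − 1 gives
α+β = 0.1204/0.0169 − 1 = 6.1243, so α = μ·6.1243 = 0.86 and β = (1−μ)·6.1243 = 5.27.

α = 0.86, β = 5.27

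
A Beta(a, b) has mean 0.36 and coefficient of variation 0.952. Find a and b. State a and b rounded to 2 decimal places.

a = 0.35, b = 0.62

σ = CV·μ = 0.952×0.36 = 0.34272, so σ² = 0.117457.
s+1 = μ(1−μ)/σ² = 0.2304/0.117457 = 1.9616, so s = a+b = 0.9616.
a = μs = 0.35, b = (1−μ)s = 0.62.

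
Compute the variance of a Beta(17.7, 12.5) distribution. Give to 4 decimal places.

0.0078

μ = 17.7/30.2 = 0.586093; Var = μ(1−μ)/(α+β+1) = 0.2425880/31.2 = 0.0078.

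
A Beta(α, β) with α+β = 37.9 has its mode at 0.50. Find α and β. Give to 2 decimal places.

α = 18.95, β = 18.95

Mode = (α−1)/(κ−2) with κ = α+β, so α−1 = 0.50·35.9 = 17.95.
α = 18.95; β = κ − α = 18.95.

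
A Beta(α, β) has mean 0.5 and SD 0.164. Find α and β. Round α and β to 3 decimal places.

First σ² = 0.026896. Setting α = μn, β = (1−μ)n with n = α+β,
μ(1−μ)/(n+1) = 0.026896 ⇒ n+1 = 0.25/0.026896 = 9.2951 ⇒ n = 8.2951.
Hence α = 0.5×8.2951 = 4.148, β = 0.5×8.2951 = 4.148.

α = 4.148, β = 4.148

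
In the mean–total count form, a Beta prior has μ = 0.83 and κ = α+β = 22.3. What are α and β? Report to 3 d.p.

α = 18.509, β = 3.791

α = μκ = 0.83×22.3 = 18.509 and β = (1−μ)κ = 0.17×22.3 = 3.791.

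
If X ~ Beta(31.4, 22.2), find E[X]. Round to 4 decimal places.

0.5858

The Beta mean is α/(α+β) = 31.4/(31.4+22.2) = 0.5858.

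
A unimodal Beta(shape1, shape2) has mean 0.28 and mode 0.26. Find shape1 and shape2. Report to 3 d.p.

With s = shape1+shape2: μ = shape1/s and mode = (shape1−1)/(s−2). Eliminating shape1 = μs,
μs − 1 = m(s−2) ⇒ s(μ−m) = 1−2m ⇒ s = 0.48/0.02 = 24.0000.
So shape1 = μs = 6.720, shape2 = (1−μ)s = 17.280.

shape1 = 6.720, shape2 = 17.280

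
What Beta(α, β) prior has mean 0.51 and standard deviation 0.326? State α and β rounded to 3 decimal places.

α = 0.689, β = 0.662

First σ² = 0.106276. Setting α = μn, β = (1−μ)n with n = α+β,
μ(1−μ)/(n+1) = 0.106276 ⇒ n+1 = 0.2499/0.106276 = 2.3514 ⇒ n = 1.3514.
Hence α = 0.51×1.3514 = 0.689, β = 0.49×1.3514 = 0.662.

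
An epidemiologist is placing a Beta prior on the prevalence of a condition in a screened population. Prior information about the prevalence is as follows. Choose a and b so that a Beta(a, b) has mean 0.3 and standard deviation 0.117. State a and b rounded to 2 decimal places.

a = 4.30, b = 10.04

First σ² = 0.013689. Setting a = μn, b = (1−μ)n with n = a+b,
μ(1−μ)/(n+1) = 0.013689 ⇒ n+1 = 0.21/0.013689 = 15.3408 ⇒ n = 14.3408.
Hence a = 0.3×14.3408 = 4.30, b = 0.7×14.3408 = 10.04.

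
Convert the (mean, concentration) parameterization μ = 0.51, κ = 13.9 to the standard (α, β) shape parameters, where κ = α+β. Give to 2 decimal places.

α = μκ = 0.51×13.9 = 7.09 and β = (1−μ)κ = 0.49×13.9 = 6.81.

α = 7.09, β = 6.81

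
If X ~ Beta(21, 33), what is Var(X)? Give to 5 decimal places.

α+β = 54 and αβ = 693, so Var = αβ/[(α+β)²(α+β+1)] = 693/160380 = 0.00432.

0.00432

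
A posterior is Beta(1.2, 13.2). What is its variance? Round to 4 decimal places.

0.0050

α+β = 14.4 and αβ = 15.84, so Var = αβ/[(α+β)²(α+β+1)] = 15.84/3193.344 = 0.0050.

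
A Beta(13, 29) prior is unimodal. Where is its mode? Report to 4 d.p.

The density x^(α−1)(1−x)^(β−1) is maximised at (α−1)/(α+β−2) = 12/40 = 0.3000.

0.3000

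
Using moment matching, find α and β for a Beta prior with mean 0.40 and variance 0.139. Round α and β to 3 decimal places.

Write ν = α+β; then α = μν and Var = μ(1−μ)/(ν+1).
ν = μ(1−μ)/Var − 1 = 0.2400/0.139 − 1 = 0.7266.
α = 0.40·0.7266 = 0.291, β = 0.60·0.7266 = 0.436.

α = 0.291, β = 0.436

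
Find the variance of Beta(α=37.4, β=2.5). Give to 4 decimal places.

0.0014

μ = 37.4/39.9 = 0.937343; Var = μ(1−μ)/(α+β+1) = 0.0587308/40.9 = 0.0014.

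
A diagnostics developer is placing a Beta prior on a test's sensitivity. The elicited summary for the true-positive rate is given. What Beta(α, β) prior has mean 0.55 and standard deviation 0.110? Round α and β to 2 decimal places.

First σ² = 0.012100. Setting α = μn, β = (1−μ)n with n = α+β,
μ(1−μ)/(n+1) = 0.012100 ⇒ n+1 = 0.2475/0.012100 = 20.4545 ⇒ n = 19.4545.
Hence α = 0.55×19.4545 = 10.70, β = 0.45×19.4545 = 8.75.

α = 10.70, β = 8.75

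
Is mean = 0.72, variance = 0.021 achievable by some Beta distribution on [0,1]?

A Beta with mean μ has variance μ(1−μ)/(α+β+1) < μ(1−μ).
Here μ(1−μ) = 0.72×0.28 = 0.2016, and 0.021 < 0.2016.

Yes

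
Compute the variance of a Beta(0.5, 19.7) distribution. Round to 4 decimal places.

0.0011

α+β = 20.2 and αβ = 9.85, so Var = αβ/[(α+β)²(α+β+1)] = 9.85/8650.448 = 0.0011.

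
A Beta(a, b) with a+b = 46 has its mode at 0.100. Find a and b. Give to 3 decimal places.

For a,b>1 the mode is (a−1)/(a+b−2), so a = mode·(κ−2)+1 = 0.100×44+1 = 5.400.
And b = (1−mode)·(κ−2)+1 = 0.900×44+1 = 40.600.

a = 5.400, b = 40.600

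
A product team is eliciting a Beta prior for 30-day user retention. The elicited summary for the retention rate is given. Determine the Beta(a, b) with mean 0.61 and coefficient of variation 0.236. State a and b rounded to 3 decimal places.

a = 6.392, b = 4.087

Var = (CV·μ)² = (0.236×0.61)² = 0.020724.
a+b = μ(1−μ)/Var − 1 = 0.2379/0.020724 − 1 = 10.4792.
Thus a = 0.61·10.4792 = 6.392 and b = 0.39·10.4792 = 4.087.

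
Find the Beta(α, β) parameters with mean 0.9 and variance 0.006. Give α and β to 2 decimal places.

α = 12.60, β = 1.40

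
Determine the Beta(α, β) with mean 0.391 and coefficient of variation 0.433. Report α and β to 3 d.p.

α = 2.857, β = 4.450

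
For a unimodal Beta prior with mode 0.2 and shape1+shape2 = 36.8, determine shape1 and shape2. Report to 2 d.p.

shape1 = 7.96, shape2 = 28.84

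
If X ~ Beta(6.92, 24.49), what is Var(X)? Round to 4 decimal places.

Var = αβ/[(α+β)²(α+β+1)] = (6.92×24.49)/(31.41²×32.41) = 169.4708/31975.320321 = 0.0053.

0.0053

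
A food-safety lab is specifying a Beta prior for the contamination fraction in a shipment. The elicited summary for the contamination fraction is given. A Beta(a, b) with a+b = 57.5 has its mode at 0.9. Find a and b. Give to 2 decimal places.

For a,b>1 the mode is (a−1)/(a+b−2), so a = mode·(κ−2)+1 = 0.9×55.5+1 = 50.95.
And b = (1−mode)·(κ−2)+1 = 0.1×55.5+1 = 6.55.

a = 50.95, b = 6.55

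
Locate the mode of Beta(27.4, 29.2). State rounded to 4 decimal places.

0.4835

The density x^(α−1)(1−x)^(β−1) is maximised at (α−1)/(α+β−2) = 26.4/54.6 = 0.4835.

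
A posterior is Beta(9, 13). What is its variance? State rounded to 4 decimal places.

μ = 9/22 = 0.409091; Var = μ(1−μ)/(α+β+1) = 0.2417355/23 = 0.0105.

0.0105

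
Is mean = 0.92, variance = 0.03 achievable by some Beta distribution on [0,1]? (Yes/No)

Yes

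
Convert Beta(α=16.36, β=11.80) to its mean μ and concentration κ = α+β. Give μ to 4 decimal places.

μ = 0.5810, κ = 28.16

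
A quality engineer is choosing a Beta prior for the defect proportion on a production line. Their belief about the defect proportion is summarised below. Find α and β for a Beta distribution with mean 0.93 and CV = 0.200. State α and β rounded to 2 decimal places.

Var = (CV·μ)² = (0.200×0.93)² = 0.034596.
α+β = μ(1−μ)/Var − 1 = 0.0651/0.034596 − 1 = 0.8817.
Thus α = 0.93·0.8817 = 0.82 and β = 0.07·0.8817 = 0.06.

α = 0.82, β = 0.06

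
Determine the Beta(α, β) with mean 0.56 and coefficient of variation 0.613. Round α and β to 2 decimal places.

Var = (CV·μ)² = (0.613×0.56)² = 0.117841.
α+β = μ(1−μ)/Var − 1 = 0.2464/0.117841 − 1 = 1.0910.
Thus α = 0.56·1.0910 = 0.61 and β = 0.44·1.0910 = 0.48.

α = 0.61, β = 0.48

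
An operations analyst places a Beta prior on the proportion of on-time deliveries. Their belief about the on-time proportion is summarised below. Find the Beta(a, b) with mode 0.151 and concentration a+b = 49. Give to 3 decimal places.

Mode = (a−1)/(κ−2) with κ = a+b, so a−1 = 0.151·47 = 7.097.
a = 8.097; b = κ − a = 40.903.

a = 8.097, b = 40.903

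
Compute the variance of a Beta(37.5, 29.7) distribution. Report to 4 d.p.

0.0036

Var = αβ/[(α+β)²(α+β+1)] = (37.5×29.7)/(67.2²×68.2) = 1113.75/307980.288 = 0.0036.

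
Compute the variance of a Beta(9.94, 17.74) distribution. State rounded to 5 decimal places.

0.00802

μ = 9.94/27.68 = 0.359104; Var = μ(1−μ)/(α+β+1) = 0.2301483/28.68 = 0.00802.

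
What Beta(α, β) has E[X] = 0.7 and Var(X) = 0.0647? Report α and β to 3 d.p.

α = 1.572, β = 0.674

Write ν = α+β; then α = μν and Var = μ(1−μ)/(ν+1).
ν = μ(1−μ)/Var − 1 = 0.21/0.0647 − 1 = 2.2457.
α = 0.7·2.2457 = 1.572, β = 0.3·2.2457 = 0.674.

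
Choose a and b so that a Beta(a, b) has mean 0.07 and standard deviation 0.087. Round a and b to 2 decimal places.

a = 0.53, b = 7.07

σ² = 0.087² = 0.007569.
With s = a+b, Var = μ(1−μ)/(s+1), so s+1 = (0.07×0.93)/0.007569 = 8.6009 and s = 7.6009.
a = μs = 0.53, b = (1−μ)s = 7.07.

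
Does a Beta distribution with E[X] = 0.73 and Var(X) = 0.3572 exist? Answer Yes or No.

No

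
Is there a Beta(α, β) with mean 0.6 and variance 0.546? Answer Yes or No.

No

For any Beta, Var(X) < E[X]·(1−E[X]).
Here μ(1−μ) = 0.6×0.4 = 0.24, and 0.546 ≥ 0.24.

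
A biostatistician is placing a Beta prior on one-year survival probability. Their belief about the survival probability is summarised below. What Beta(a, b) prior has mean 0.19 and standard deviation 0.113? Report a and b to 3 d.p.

a = 2.100, b = 8.953

First σ² = 0.012769. Setting a = μn, b = (1−μ)n with n = a+b,
μ(1−μ)/(n+1) = 0.012769 ⇒ n+1 = 0.1539/0.012769 = 12.0526 ⇒ n = 11.0526.
Hence a = 0.19×11.0526 = 2.100, b = 0.81×11.0526 = 8.953.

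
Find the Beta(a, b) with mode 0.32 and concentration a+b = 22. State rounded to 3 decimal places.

Since the density peak of Beta(a,b) is at (a−1)/(a+b−2),
a = 1 + 0.32(22−2) = 7.400 and b = 22 − 7.400 = 14.600.

a = 7.400, b = 14.600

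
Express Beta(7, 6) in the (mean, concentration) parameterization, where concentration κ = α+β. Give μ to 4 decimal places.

κ = α+β = 7+6 = 13; μ = α/κ = 7/13 = 0.5385.

μ = 0.5385, κ = 13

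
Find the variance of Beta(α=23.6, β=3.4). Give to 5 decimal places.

Var = αβ/[(α+β)²(α+β+1)] = (23.6×3.4)/(27.0²×28.0) = 80.24/20412.000 = 0.00393.

0.00393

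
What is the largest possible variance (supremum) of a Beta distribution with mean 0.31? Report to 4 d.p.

0.2139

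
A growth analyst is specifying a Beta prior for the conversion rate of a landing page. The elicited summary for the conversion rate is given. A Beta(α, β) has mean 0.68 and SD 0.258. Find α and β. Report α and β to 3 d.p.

α = 1.543, β = 0.726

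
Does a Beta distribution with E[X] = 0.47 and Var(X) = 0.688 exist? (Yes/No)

No

For any Beta, Var(X) < E[X]·(1−E[X]).
Here μ(1−μ) = 0.47×0.53 = 0.2491, and 0.688 ≥ 0.2491.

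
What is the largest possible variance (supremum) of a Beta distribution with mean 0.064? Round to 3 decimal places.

0.060

Var = μ(1−μ)/(α+β+1), which approaches μ(1−μ) as α+β → 0.
So the supremum is μ(1−μ) = 0.064×0.936 = 0.060.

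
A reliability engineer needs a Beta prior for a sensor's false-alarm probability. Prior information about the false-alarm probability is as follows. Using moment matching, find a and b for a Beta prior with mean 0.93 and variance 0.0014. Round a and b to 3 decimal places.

Let s = a+b. The Beta variance is μ(1−μ)/(s+1).
So s+1 = μ(1−μ)/σ² = (0.93×0.07)/0.0014 = 0.0651/0.0014 = 46.5000, giving s = 45.5000.
Then a = μs = 0.93×45.5000 = 42.315 and b = (1−μ)s = 0.07×45.5000 = 3.185.

a = 42.315, b = 3.185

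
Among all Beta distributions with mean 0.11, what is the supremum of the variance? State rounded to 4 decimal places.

0.0979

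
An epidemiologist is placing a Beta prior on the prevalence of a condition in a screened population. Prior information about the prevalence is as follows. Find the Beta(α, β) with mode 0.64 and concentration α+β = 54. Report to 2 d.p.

α = 34.28, β = 19.72

Mode = (α−1)/(κ−2) with κ = α+β, so α−1 = 0.64·52 = 33.28.
α = 34.28; β = κ − α = 19.72.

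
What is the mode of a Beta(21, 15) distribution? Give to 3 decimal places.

0.588

The density x^(α−1)(1−x)^(β−1) is maximised at (α−1)/(α+β−2) = 20/34 = 0.588.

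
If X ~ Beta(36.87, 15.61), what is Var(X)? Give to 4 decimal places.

0.0039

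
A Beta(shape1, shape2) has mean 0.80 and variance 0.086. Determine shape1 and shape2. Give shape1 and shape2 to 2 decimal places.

shape1 = 0.69, shape2 = 0.17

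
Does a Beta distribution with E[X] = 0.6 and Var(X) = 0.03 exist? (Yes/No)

A Beta with mean μ has variance μ(1−μ)/(α+β+1) < μ(1−μ).
Here μ(1−μ) = 0.6×0.4 = 0.24, and 0.03 < 0.24.

Yes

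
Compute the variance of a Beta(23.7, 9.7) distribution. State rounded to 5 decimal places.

0.00599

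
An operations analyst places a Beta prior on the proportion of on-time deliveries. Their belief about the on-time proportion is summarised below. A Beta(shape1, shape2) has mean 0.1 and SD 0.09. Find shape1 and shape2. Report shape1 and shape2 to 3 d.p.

σ² = 0.09² = 0.0081.
With s = shape1+shape2, Var = μ(1−μ)/(s+1), so s+1 = (0.1×0.9)/0.0081 = 11.1111 and s = 10.1111.
shape1 = μs = 1.011, shape2 = (1−μ)s = 9.100.

shape1 = 1.011, shape2 = 9.100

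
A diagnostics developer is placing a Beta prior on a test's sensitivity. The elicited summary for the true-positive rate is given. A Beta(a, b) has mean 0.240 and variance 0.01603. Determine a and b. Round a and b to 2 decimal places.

Let s = a+b. The Beta variance is μ(1−μ)/(s+1).
So s+1 = μ(1−μ)/σ² = (0.240×0.760)/0.01603 = 0.182400/0.01603 = 11.3787, giving s = 10.3787.
Then a = μs = 0.240×10.3787 = 2.49 and b = (1−μ)s = 0.760×10.3787 = 7.89.

a = 2.49, b = 7.89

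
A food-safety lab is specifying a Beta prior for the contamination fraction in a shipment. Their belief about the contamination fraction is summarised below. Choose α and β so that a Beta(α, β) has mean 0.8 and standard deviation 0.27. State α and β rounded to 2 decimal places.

α = 0.96, β = 0.24

σ² = 0.27² = 0.0729.
With s = α+β, Var = μ(1−μ)/(s+1), so s+1 = (0.8×0.2)/0.0729 = 2.1948 and s = 1.1948.
α = μs = 0.96, β = (1−μ)s = 0.24.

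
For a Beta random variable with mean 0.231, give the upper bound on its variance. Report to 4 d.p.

For fixed mean μ the Beta variance is μ(1−μ)/(α+β+1), increasing as α+β decreases.
Its least upper bound (not attained) is μ(1−μ) = 0.231·0.769 = 0.1776.

0.1776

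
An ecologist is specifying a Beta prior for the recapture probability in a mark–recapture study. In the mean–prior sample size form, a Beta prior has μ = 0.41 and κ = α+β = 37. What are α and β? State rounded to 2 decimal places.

α = μκ = 0.41×37 = 15.17 and β = (1−μ)κ = 0.59×37 = 21.83.

α = 15.17, β = 21.83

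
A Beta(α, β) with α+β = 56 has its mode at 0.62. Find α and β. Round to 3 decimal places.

α = 34.480, β = 21.520

For α,β>1 the mode is (α−1)/(α+β−2), so α = mode·(κ−2)+1 = 0.62×54+1 = 34.480.
And β = (1−mode)·(κ−2)+1 = 0.38×54+1 = 21.520.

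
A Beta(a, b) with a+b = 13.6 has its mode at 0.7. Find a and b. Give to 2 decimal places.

a = 9.12, b = 4.48

Mode = (a−1)/(κ−2) with κ = a+b, so a−1 = 0.7·11.6 = 8.12.
a = 9.12; b = κ − a = 4.48.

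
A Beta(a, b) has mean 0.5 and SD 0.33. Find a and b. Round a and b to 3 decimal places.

Variance = 0.33² = 0.1089. The moment-matching identity a+b = μ(1−μ)/Var − 1 gives
a+b = 0.25/0.1089 − 1 = 1.2957, so a = μ·1.2957 = 0.648 and b = (1−μ)·1.2957 = 0.648.

a = 0.648, b = 0.648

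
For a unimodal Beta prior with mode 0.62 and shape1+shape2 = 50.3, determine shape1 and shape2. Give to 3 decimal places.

shape1 = 30.946, shape2 = 19.354

Mode = (shape1−1)/(κ−2) with κ = shape1+shape2, so shape1−1 = 0.62·48.3 = 29.946.
shape1 = 30.946; shape2 = κ − shape1 = 19.354.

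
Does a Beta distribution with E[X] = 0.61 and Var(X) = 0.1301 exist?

A Beta with mean μ has variance μ(1−μ)/(α+β+1) < μ(1−μ).
Here μ(1−μ) = 0.61×0.39 = 0.2379, and 0.1301 < 0.2379.

Yes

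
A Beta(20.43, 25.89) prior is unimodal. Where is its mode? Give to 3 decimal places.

With α,β > 1, mode = (α−1)/(α+β−2) = 19.43/44.32 = 0.438.

0.438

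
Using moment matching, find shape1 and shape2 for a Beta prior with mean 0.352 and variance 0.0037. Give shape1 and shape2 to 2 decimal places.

Let s = shape1+shape2. The Beta variance is μ(1−μ)/(s+1).
So s+1 = μ(1−μ)/σ² = (0.352×0.648)/0.0037 = 0.228096/0.0037 = 61.6476, giving s = 60.6476.
Then shape1 = μs = 0.352×60.6476 = 21.35 and shape2 = (1−μ)s = 0.648×60.6476 = 39.30.

shape1 = 21.35, shape2 = 39.30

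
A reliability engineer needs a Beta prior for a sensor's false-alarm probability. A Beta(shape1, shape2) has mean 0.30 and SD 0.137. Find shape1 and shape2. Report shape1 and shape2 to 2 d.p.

shape1 = 3.06, shape2 = 7.13

Variance = 0.137² = 0.018769. The moment-matching identity shape1+shape2 = μ(1−μ)/Var − 1 gives
shape1+shape2 = 0.2100/0.018769 − 1 = 10.1887, so shape1 = μ·10.1887 = 3.06 and shape2 = (1−μ)·10.1887 = 7.13.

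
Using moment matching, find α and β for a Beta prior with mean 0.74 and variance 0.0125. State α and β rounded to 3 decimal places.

Write ν = α+β; then α = μν and Var = μ(1−μ)/(ν+1).
ν = μ(1−μ)/Var − 1 = 0.1924/0.0125 − 1 = 14.3920.
α = 0.74·14.3920 = 10.650, β = 0.26·14.3920 = 3.742.

α = 10.650, β = 3.742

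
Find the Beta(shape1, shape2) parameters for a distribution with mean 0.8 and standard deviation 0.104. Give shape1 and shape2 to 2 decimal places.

shape1 = 11.03, shape2 = 2.76

First σ² = 0.010816. Setting shape1 = μn, shape2 = (1−μ)n with n = shape1+shape2,
μ(1−μ)/(n+1) = 0.010816 ⇒ n+1 = 0.16/0.010816 = 14.7929 ⇒ n = 13.7929.
Hence shape1 = 0.8×13.7929 = 11.03, shape2 = 0.2×13.7929 = 2.76.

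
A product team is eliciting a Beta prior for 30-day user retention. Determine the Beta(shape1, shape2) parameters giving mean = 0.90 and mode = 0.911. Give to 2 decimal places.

shape1 = 67.25, shape2 = 7.47

With s = shape1+shape2: μ = shape1/s and mode = (shape1−1)/(s−2). Eliminating shape1 = μs,
μs − 1 = m(s−2) ⇒ s(μ−m) = 1−2m ⇒ s = -0.822/-0.011 = 74.7273.
So shape1 = μs = 67.25, shape2 = (1−μ)s = 7.47.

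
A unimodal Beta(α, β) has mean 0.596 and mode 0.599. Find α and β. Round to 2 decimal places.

α = 39.34, β = 26.66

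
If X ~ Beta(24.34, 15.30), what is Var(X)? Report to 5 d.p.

0.00583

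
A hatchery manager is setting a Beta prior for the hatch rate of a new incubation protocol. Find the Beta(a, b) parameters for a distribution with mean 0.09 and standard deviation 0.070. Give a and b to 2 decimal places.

σ² = 0.070² = 0.004900.
With s = a+b, Var = μ(1−μ)/(s+1), so s+1 = (0.09×0.91)/0.004900 = 16.7143 and s = 15.7143.
a = μs = 1.41, b = (1−μ)s = 14.30.

a = 1.41, b = 14.30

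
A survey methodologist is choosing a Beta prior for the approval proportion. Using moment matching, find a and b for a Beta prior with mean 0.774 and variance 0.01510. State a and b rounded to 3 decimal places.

Let s = a+b. The Beta variance is μ(1−μ)/(s+1).
So s+1 = μ(1−μ)/σ² = (0.774×0.226)/0.01510 = 0.174924/0.01510 = 11.5844, giving s = 10.5844.
Then a = μs = 0.774×10.5844 = 8.192 and b = (1−μ)s = 0.226×10.5844 = 2.392.

a = 8.192, b = 2.392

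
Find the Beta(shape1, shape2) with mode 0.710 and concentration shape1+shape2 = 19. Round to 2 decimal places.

Since the density peak of Beta(shape1,shape2) is at (shape1−1)/(shape1+shape2−2),
shape1 = 1 + 0.710(19−2) = 13.07 and shape2 = 19 − 13.07 = 5.93.

shape1 = 13.07, shape2 = 5.93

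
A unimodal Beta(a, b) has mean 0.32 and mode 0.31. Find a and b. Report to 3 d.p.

With s = a+b: μ = a/s and mode = (a−1)/(s−2). Eliminating a = μs,
μs − 1 = m(s−2) ⇒ s(μ−m) = 1−2m ⇒ s = 0.38/0.01 = 38.0000.
So a = μs = 12.160, b = (1−μ)s = 25.840.

a = 12.160, b = 25.840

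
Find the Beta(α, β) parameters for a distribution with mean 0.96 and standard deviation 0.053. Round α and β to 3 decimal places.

σ² = 0.053² = 0.002809.
With s = α+β, Var = μ(1−μ)/(s+1), so s+1 = (0.96×0.04)/0.002809 = 13.6703 and s = 12.6703.
α = μs = 12.164, β = (1−μ)s = 0.507.

α = 12.164, β = 0.507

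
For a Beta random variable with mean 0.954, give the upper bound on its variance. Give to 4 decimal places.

0.0439

For fixed mean μ the Beta variance is μ(1−μ)/(α+β+1), increasing as α+β decreases.
Its least upper bound (not attained) is μ(1−μ) = 0.954·0.046 = 0.0439.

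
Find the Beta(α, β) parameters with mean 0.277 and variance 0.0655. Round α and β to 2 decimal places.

Let s = α+β. The Beta variance is μ(1−μ)/(s+1).
So s+1 = μ(1−μ)/σ² = (0.277×0.723)/0.0655 = 0.200271/0.0655 = 3.0576, giving s = 2.0576.
Then α = μs = 0.277×2.0576 = 0.57 and β = (1−μ)s = 0.723×2.0576 = 1.49.

α = 0.57, β = 1.49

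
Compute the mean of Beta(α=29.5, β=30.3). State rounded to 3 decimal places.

0.493

E[X] = α/(α+β) = 29.5/59.8 = 0.493.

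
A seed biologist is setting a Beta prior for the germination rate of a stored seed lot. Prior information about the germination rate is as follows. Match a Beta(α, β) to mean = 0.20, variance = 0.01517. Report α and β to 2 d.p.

By moment matching, α+β = μ(1−μ)/σ² − 1 = (0.20·0.80)/0.01517 − 1 = 10.5471 − 1 = 9.5471.
Since α/(α+β) = μ, α = 0.20·9.5471 = 1.91 and β = 0.80·9.5471 = 7.64.

α = 1.91, β = 7.64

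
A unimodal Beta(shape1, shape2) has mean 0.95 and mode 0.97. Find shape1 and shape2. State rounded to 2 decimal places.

Let s = shape1+shape2. Mean gives shape1 = μs = 0.95s; mode gives (shape1−1)/(s−2) = 0.97.
Substituting: 0.95s − 1 = 0.97(s−2) = 0.97s − 1.94, so -0.02s = -0.94 and s = 47.0000.
Then shape1 = 0.95×47.0000 = 44.65 and shape2 = s−shape1 = 2.35.

shape1 = 44.65, shape2 = 2.35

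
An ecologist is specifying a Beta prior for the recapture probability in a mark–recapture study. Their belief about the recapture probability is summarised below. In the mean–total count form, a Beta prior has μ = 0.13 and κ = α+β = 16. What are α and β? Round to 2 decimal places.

α = μκ = 0.13×16 = 2.08 and β = (1−μ)κ = 0.87×16 = 13.92.

α = 2.08, β = 13.92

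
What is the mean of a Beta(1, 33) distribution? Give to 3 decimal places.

0.029

The Beta mean is α/(α+β) = 1/(1+33) = 0.029.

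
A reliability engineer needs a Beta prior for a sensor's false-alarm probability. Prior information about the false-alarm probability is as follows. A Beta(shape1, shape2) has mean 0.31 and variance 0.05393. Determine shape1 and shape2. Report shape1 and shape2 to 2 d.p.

Let s = shape1+shape2. The Beta variance is μ(1−μ)/(s+1).
So s+1 = μ(1−μ)/σ² = (0.31×0.69)/0.05393 = 0.2139/0.05393 = 3.9663, giving s = 2.9663.
Then shape1 = μs = 0.31×2.9663 = 0.92 and shape2 = (1−μ)s = 0.69×2.9663 = 2.05.

shape1 = 0.92, shape2 = 2.05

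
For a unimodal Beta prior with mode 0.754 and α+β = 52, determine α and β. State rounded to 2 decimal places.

α = 38.70, β = 13.30

Mode = (α−1)/(κ−2) with κ = α+β, so α−1 = 0.754·50 = 37.70.
α = 38.70; β = κ − α = 13.30.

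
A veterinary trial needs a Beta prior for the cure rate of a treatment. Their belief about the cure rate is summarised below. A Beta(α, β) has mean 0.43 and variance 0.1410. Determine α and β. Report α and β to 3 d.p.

α = 0.317, β = 0.421

By moment matching, α+β = μ(1−μ)/σ² − 1 = (0.43·0.57)/0.1410 − 1 = 1.7383 − 1 = 0.7383.
Since α/(α+β) = μ, α = 0.43·0.7383 = 0.317 and β = 0.57·0.7383 = 0.421.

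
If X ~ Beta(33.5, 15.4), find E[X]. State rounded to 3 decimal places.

The Beta mean is α/(α+β) = 33.5/(33.5+15.4) = 0.685.

0.685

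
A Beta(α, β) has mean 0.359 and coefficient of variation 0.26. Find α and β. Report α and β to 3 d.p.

σ = CV·μ = 0.26×0.359 = 0.09334, so σ² = 0.008712.
s+1 = μ(1−μ)/σ² = 0.230119/0.008712 = 26.4129, so s = α+β = 25.4129.
α = μs = 9.123, β = (1−μ)s = 16.290.

α = 9.123, β = 16.290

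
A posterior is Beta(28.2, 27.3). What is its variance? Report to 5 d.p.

0.00442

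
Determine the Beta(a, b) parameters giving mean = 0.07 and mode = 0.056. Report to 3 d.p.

Let s = a+b. Mean gives a = μs = 0.07s; mode gives (a−1)/(s−2) = 0.056.
Substituting: 0.07s − 1 = 0.056(s−2) = 0.056s − 0.112, so 0.014s = 0.888 and s = 63.4286.
Then a = 0.07×63.4286 = 4.440 and b = s−a = 58.989.

a = 4.440, b = 58.989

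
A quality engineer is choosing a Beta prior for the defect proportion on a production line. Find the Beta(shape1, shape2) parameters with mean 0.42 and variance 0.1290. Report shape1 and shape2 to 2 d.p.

shape1 = 0.37, shape2 = 0.52

By moment matching, shape1+shape2 = μ(1−μ)/σ² − 1 = (0.42·0.58)/0.1290 − 1 = 1.8884 − 1 = 0.8884.
Since shape1/(shape1+shape2) = μ, shape1 = 0.42·0.8884 = 0.37 and shape2 = 0.58·0.8884 = 0.52.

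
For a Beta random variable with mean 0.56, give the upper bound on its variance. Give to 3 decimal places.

0.246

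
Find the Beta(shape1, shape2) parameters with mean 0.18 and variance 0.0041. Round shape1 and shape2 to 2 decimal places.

By moment matching, shape1+shape2 = μ(1−μ)/σ² − 1 = (0.18·0.82)/0.0041 − 1 = 36.0000 − 1 = 35.0000.
Since shape1/(shape1+shape2) = μ, shape1 = 0.18·35.0000 = 6.30 and shape2 = 0.82·35.0000 = 28.70.

shape1 = 6.30, shape2 = 28.70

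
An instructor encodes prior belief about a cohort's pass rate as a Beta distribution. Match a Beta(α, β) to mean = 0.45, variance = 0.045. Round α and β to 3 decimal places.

α = 2.025, β = 2.475

Write ν = α+β; then α = μν and Var = μ(1−μ)/(ν+1).
ν = μ(1−μ)/Var − 1 = 0.2475/0.045 − 1 = 4.5000.
α = 0.45·4.5000 = 2.025, β = 0.55·4.5000 = 2.475.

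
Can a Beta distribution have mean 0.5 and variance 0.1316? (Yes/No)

A Beta with mean μ has variance μ(1−μ)/(α+β+1) < μ(1−μ).
Here μ(1−μ) = 0.5×0.5 = 0.25, and 0.1316 < 0.25.

Yes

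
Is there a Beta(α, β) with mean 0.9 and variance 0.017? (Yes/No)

Yes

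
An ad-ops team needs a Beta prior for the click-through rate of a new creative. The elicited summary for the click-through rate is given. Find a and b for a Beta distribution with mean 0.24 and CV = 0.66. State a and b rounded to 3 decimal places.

σ = CV·μ = 0.66×0.24 = 0.15840, so σ² = 0.025091.
s+1 = μ(1−μ)/σ² = 0.1824/0.025091 = 7.2697, so s = a+b = 6.2697.
a = μs = 1.505, b = (1−μ)s = 4.765.

a = 1.505, b = 4.765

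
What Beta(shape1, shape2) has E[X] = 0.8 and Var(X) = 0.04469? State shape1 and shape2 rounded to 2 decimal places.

Write ν = shape1+shape2; then shape1 = μν and Var = μ(1−μ)/(ν+1).
ν = μ(1−μ)/Var − 1 = 0.16/0.04469 − 1 = 2.5802.
shape1 = 0.8·2.5802 = 2.06, shape2 = 0.2·2.5802 = 0.52.

shape1 = 2.06, shape2 = 0.52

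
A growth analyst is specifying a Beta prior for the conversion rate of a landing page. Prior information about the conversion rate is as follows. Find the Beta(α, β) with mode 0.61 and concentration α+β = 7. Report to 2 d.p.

Mode = (α−1)/(κ−2) with κ = α+β, so α−1 = 0.61·5 = 3.05.
α = 4.05; β = κ − α = 2.95.

α = 4.05, β = 2.95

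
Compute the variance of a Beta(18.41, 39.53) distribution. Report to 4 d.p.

0.0037

Var = αβ/[(α+β)²(α+β+1)] = (18.41×39.53)/(57.94²×58.94) = 727.7473/197864.149784 = 0.0037.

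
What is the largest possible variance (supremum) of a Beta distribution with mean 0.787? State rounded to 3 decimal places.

Var = μ(1−μ)/(α+β+1), which approaches μ(1−μ) as α+β → 0.
So the supremum is μ(1−μ) = 0.787×0.213 = 0.168.

0.168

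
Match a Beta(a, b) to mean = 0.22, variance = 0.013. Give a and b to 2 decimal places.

Write ν = a+b; then a = μν and Var = μ(1−μ)/(ν+1).
ν = μ(1−μ)/Var − 1 = 0.1716/0.013 − 1 = 12.2000.
a = 0.22·12.2000 = 2.68, b = 0.78·12.2000 = 9.52.

a = 2.68, b = 9.52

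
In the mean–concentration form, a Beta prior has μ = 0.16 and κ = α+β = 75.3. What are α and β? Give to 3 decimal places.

α = 12.048, β = 63.252

α = μκ = 0.16×75.3 = 12.048 and β = (1−μ)κ = 0.84×75.3 = 63.252.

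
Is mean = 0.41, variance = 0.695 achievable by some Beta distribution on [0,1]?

A Beta with mean μ has variance μ(1−μ)/(α+β+1) < μ(1−μ).
Here μ(1−μ) = 0.41×0.59 = 0.2419, and 0.695 ≥ 0.2419.

No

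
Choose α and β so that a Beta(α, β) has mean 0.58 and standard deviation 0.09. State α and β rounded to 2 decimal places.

σ² = 0.09² = 0.0081.
With s = α+β, Var = μ(1−μ)/(s+1), so s+1 = (0.58×0.42)/0.0081 = 30.0741 and s = 29.0741.
α = μs = 16.86, β = (1−μ)s = 12.21.

α = 16.86, β = 12.21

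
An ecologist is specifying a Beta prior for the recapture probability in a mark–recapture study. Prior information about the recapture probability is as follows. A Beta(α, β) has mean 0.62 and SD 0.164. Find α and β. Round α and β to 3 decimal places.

α = 4.811, β = 2.949

σ² = 0.164² = 0.026896.
With s = α+β, Var = μ(1−μ)/(s+1), so s+1 = (0.62×0.38)/0.026896 = 8.7597 and s = 7.7597.
α = μs = 4.811, β = (1−μ)s = 2.949.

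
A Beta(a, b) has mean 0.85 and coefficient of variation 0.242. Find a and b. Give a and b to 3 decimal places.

a = 1.711, b = 0.302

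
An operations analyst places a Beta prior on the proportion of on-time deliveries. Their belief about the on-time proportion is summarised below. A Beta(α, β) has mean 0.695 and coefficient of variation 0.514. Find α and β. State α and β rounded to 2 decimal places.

Var = (CV·μ)² = (0.514×0.695)² = 0.127613.
α+β = μ(1−μ)/Var − 1 = 0.211975/0.127613 − 1 = 0.6611.
Thus α = 0.695·0.6611 = 0.46 and β = 0.305·0.6611 = 0.20.

α = 0.46, β = 0.20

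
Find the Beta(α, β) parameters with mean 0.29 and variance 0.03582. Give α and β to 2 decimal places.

α = 1.38, β = 3.37

By moment matching, α+β = μ(1−μ)/σ² − 1 = (0.29·0.71)/0.03582 − 1 = 5.7482 − 1 = 4.7482.
Since α/(α+β) = μ, α = 0.29·4.7482 = 1.38 and β = 0.71·4.7482 = 3.37.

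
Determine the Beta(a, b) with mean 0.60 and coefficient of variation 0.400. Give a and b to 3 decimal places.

a = 1.900, b = 1.267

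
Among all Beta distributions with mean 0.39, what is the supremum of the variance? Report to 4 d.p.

Var = μ(1−μ)/(α+β+1), which approaches μ(1−μ) as α+β → 0.
So the supremum is μ(1−μ) = 0.39×0.61 = 0.2379.

0.2379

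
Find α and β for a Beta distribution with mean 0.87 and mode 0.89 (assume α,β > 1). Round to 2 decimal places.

With s = α+β: μ = α/s and mode = (α−1)/(s−2). Eliminating α = μs,
μs − 1 = m(s−2) ⇒ s(μ−m) = 1−2m ⇒ s = -0.78/-0.02 = 39.0000.
So α = μs = 33.93, β = (1−μ)s = 5.07.

α = 33.93, β = 5.07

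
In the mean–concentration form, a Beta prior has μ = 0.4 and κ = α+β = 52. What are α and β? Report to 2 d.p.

α = 20.80, β = 31.20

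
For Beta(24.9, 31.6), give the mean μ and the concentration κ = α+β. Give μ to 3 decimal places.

κ = α+β = 24.9+31.6 = 56.5; μ = α/κ = 24.9/56.5 = 0.441.

μ = 0.441, κ = 56.5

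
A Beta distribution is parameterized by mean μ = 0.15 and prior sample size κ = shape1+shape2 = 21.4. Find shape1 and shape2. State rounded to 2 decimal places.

Split κ in proportion μ : (1−μ): shape1 = 0.15·21.4 = 3.21, shape2 = 21.4 − 3.21 = 18.19.

shape1 = 3.21, shape2 = 18.19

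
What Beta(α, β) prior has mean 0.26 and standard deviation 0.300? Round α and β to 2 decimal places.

Variance = 0.300² = 0.090000. The moment-matching identity α+β = μ(1−μ)/Var − 1 gives
α+β = 0.1924/0.090000 − 1 = 1.1378, so α = μ·1.1378 = 0.30 and β = (1−μ)·1.1378 = 0.84.

α = 0.30, β = 0.84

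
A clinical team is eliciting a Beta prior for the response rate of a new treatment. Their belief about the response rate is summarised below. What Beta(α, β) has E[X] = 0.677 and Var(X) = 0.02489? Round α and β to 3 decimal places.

Write ν = α+β; then α = μν and Var = μ(1−μ)/(ν+1).
ν = μ(1−μ)/Var − 1 = 0.218671/0.02489 − 1 = 7.7855.
α = 0.677·7.7855 = 5.271, β = 0.323·7.7855 = 2.515.

α = 5.271, β = 2.515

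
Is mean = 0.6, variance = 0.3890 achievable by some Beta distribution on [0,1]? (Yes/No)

The Beta variance bound is σ² < μ(1−μ).
Here μ(1−μ) = 0.6×0.4 = 0.24, and 0.3890 ≥ 0.24.

No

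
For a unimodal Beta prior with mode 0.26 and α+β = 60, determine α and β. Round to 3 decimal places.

α = 16.080, β = 43.920

Since the density peak of Beta(α,β) is at (α−1)/(α+β−2),
α = 1 + 0.26(60−2) = 16.080 and β = 60 − 16.080 = 43.920.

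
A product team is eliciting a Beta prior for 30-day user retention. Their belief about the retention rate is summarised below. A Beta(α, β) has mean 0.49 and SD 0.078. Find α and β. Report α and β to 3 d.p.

First σ² = 0.006084. Setting α = μn, β = (1−μ)n with n = α+β,
μ(1−μ)/(n+1) = 0.006084 ⇒ n+1 = 0.2499/0.006084 = 41.0750 ⇒ n = 40.0750.
Hence α = 0.49×40.0750 = 19.637, β = 0.51×40.0750 = 20.438.

α = 19.637, β = 20.438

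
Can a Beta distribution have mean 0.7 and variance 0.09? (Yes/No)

Yes

A Beta with mean μ has variance μ(1−μ)/(α+β+1) < μ(1−μ).
Here μ(1−μ) = 0.7×0.3 = 0.21, and 0.09 < 0.21.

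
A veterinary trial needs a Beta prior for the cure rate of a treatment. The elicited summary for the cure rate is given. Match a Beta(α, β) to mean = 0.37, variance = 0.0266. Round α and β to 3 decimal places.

α = 2.872, β = 4.891

Let s = α+β. The Beta variance is μ(1−μ)/(s+1).
So s+1 = μ(1−μ)/σ² = (0.37×0.63)/0.0266 = 0.2331/0.0266 = 8.7632, giving s = 7.7632.
Then α = μs = 0.37×7.7632 = 2.872 and β = (1−μ)s = 0.63×7.7632 = 4.891.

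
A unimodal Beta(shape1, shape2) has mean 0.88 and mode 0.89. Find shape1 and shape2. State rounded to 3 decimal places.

With s = shape1+shape2: μ = shape1/s and mode = (shape1−1)/(s−2). Eliminating shape1 = μs,
μs − 1 = m(s−2) ⇒ s(μ−m) = 1−2m ⇒ s = -0.78/-0.01 = 78.0000.
So shape1 = μs = 68.640, shape2 = (1−μ)s = 9.360.

shape1 = 68.640, shape2 = 9.360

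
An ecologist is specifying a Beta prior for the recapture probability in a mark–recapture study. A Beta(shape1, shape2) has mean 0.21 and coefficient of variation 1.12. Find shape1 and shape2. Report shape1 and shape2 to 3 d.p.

σ = CV·μ = 1.12×0.21 = 0.23520, so σ² = 0.055319.
s+1 = μ(1−μ)/σ² = 0.1659/0.055319 = 2.9990, so s = shape1+shape2 = 1.9990.
shape1 = μs = 0.420, shape2 = (1−μ)s = 1.579.

shape1 = 0.420, shape2 = 1.579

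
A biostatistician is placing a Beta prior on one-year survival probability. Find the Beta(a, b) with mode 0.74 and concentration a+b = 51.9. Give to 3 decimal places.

Mode = (a−1)/(κ−2) with κ = a+b, so a−1 = 0.74·49.9 = 36.926.
a = 37.926; b = κ − a = 13.974.

a = 37.926, b = 13.974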